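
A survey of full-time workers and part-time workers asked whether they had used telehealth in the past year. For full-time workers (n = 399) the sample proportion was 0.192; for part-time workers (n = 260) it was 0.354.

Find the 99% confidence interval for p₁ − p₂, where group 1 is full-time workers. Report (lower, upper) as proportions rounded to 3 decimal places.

SE₁ = √(p̂₁(1−p̂₁)/n₁) = √(0.1920·0.8080/399) = 0.01972; SE₂ = √(0.3540·0.6460/260) = 0.02966.
Independent samples: SE of the difference = √(SE₁² + SE₂²) = √(0.0003888784 + 0.0008797156) = 0.03562.
z* for 99% confidence is 2.576, so the margin of error is 2.576 × 0.03562 = 0.09176.
Point estimate p̂₁ − p̂₂ = 0.1920 − 0.3540 = -0.1620.
-0.1620 ± 0.09176 → (-0.254, -0.070).

(-0.254, -0.070)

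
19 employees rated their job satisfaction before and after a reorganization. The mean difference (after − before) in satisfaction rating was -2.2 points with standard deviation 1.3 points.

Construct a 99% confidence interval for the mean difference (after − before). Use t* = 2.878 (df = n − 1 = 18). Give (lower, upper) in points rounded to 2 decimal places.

(-3.06, -1.34)

This is a matched-pairs design, so SE = s_d/√n = 1.3/√19 = 0.2982.
Margin = 2.878 × 0.2982 = 0.8582; the interval is -2.2 ± 0.8582 = (-3.06, -1.34).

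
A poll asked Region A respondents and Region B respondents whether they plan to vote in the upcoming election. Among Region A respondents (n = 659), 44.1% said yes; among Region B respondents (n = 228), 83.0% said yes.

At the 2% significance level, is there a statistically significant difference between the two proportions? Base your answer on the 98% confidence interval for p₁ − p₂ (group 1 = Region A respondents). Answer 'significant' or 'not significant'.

significant

The two standard errors are √(0.4410×0.5590/659) = 0.01934 and √(0.8300×0.1700/228) = 0.02488.
Because the samples are independent, SE_diff = √(0.01934² + 0.02488²) = 0.03151.
Using z* = 2.326 for 98%, ME = 2.326 × 0.03151 = 0.07329.
p̂₁ − p̂₂ = -0.3890; interval -0.3890 ± 0.07329 gives (-0.46229, -0.31571).
The interval (-0.46229, -0.31571) does not contain 0, so the difference is significant.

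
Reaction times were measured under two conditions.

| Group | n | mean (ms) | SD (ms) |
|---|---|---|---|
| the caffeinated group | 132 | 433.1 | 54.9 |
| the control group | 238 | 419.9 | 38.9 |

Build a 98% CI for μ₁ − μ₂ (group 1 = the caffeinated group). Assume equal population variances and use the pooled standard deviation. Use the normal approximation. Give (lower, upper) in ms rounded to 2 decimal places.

Pooled variance s_p² = [131·54.9² + 237·38.9²] / (132+238−2) = 2047.4622, so s_p = 45.2489.
SE_diff = s_p·√(1/n₁ + 1/n₂) = 45.2489·√(1/132 + 1/238) = 4.9106.
z* = 2.326; margin = 2.326 × 4.9106 = 11.4221.
Difference = 433.1 − 419.9 = 13.2000.
13.2000 ± 11.4221 → (1.78, 24.62).

(1.78, 24.62)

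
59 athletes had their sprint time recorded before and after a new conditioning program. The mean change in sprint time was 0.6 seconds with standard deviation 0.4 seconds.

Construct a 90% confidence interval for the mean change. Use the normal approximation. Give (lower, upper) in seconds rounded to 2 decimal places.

(0.51, 0.69)

Paired design: SE = s_d/√n = 0.4/√59 = 0.0521.
z* = 1.645; margin of error = 1.645 × 0.0521 = 0.0857.
0.6 ± 0.0857 → (0.51, 0.69).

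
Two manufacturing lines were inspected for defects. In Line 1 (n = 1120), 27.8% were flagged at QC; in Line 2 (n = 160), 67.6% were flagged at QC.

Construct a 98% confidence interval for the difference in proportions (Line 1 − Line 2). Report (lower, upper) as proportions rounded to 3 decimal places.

SE₁ = √(p̂₁(1−p̂₁)/n₁) = √(0.2780·0.7220/1120) = 0.01339; SE₂ = √(0.6760·0.3240/160) = 0.03700.
Independent samples: SE of the difference = √(SE₁² + SE₂²) = √(0.0001792921 + 0.001369) = 0.03935.
z* for 98% confidence is 2.326, so the margin of error is 2.326 × 0.03935 = 0.09153.
Point estimate p̂₁ − p̂₂ = 0.2780 − 0.6760 = -0.3980.
-0.3980 ± 0.09153 → (-0.490, -0.306).

(-0.490, -0.306)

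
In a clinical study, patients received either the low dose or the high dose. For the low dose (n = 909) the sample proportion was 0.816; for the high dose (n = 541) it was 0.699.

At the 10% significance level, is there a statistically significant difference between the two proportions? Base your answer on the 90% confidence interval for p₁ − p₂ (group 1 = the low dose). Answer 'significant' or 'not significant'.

SE₁ = √(p̂₁(1−p̂₁)/n₁) = √(0.8160·0.1840/909) = 0.01285; SE₂ = √(0.6990·0.3010/541) = 0.01972.
Independent samples: SE of the difference = √(SE₁² + SE₂²) = √(0.0001651225 + 0.0003888784) = 0.02354.
z* for 90% confidence is 1.645, so the margin of error is 1.645 × 0.02354 = 0.03872.
Point estimate p̂₁ − p̂₂ = 0.8160 − 0.6990 = 0.1170.
0.1170 ± 0.03872 → (0.07828, 0.15572).
The interval (0.07828, 0.15572) does not contain 0, so the difference is significant.

significant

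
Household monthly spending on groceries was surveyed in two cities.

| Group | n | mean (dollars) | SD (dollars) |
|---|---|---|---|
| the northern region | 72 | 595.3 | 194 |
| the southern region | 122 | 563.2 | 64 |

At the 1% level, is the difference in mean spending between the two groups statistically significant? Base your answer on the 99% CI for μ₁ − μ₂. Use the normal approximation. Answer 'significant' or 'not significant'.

SE₁ = s₁/√n₁ = 194/√72 = 22.8631; SE₂ = 64/√122 = 5.7943.
Independent samples, unequal variances: SE_diff = √(SE₁² + SE₂²) = √(522.72134161 + 33.57391249) = 23.5859.
z* = 2.576, so margin of error = 2.576 × 23.5859 = 60.7573.
Difference in means = 595.3 − 563.2 = 32.1000.
32.1000 ± 60.7573 → (-28.6573, 92.8573).
The interval (-28.6573, 92.8573) contains 0, so the difference is not significant.

not significant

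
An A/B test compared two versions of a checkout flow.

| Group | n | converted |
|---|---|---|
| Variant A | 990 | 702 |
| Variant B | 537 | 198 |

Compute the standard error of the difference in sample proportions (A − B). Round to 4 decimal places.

First, p̂₁ = 702/990 = 0.7091; p̂₂ = 198/537 = 0.3687.
The two standard errors are √(0.7091×0.2909/990) = 0.01443 and √(0.3687×0.6313/537) = 0.02082.
Because the samples are independent, SE_diff = √(0.01443² + 0.02082²) = 0.02533.

0.0253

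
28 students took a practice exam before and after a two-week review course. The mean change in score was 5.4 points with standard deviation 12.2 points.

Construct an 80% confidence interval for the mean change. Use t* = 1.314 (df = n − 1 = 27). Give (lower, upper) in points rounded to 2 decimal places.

This is a matched-pairs design, so SE = s_d/√n = 12.2/√28 = 2.3056.
Margin = 1.314 × 2.3056 = 3.0296; the interval is 5.4 ± 3.0296 = (2.37, 8.43).

(2.37, 8.43)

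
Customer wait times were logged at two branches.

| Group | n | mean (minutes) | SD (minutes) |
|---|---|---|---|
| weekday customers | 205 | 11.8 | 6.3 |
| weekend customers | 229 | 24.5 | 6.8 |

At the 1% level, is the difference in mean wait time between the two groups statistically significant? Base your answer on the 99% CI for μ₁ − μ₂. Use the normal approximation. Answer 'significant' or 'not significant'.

Per-group SEs: s₁/√n₁ = 6.3/√205 = 0.4400, s₂/√n₂ = 6.8/√229 = 0.4494.
Unpooled SE of the difference: √(0.1936 + 0.20196036) = 0.6289.
Margin of error = z* · SE = 2.576 × 0.6289 = 1.6200.
x̄₁ − x̄₂ = 11.8 − 24.5 = -12.7000.
CI: -12.7000 ± 1.6200 = (-14.3200, -11.0800).
The interval (-14.3200, -11.0800) does not contain 0, so the difference is significant.

significant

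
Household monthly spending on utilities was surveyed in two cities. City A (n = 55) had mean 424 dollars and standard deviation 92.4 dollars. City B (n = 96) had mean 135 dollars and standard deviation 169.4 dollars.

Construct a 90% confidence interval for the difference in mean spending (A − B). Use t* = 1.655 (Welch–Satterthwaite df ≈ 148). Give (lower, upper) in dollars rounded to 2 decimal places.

Per-group SEs: s₁/√n₁ = 92.4/√55 = 12.4592, s₂/√n₂ = 169.4/√96 = 17.2893.
Unpooled SE of the difference: √(155.23166464 + 298.91989449) = 21.3108.
Margin of error = t* · SE = 1.655 × 21.3108 = 35.2694.
x̄₁ − x̄₂ = 424 − 135 = 289.0000.
CI: 289.0000 ± 35.2694 = (253.73, 324.27).

(253.73, 324.27)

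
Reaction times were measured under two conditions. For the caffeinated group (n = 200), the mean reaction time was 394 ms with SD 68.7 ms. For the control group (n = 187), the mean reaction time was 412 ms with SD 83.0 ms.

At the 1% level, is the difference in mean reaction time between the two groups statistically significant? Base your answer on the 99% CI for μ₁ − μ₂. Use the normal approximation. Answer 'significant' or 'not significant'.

Standard errors of each mean: 68.7/√200 = 4.8578 and 83.0/√187 = 6.0696.
SE(x̄₁ − x̄₂) = √(4.8578² + 6.0696²) = 7.7742 for independent samples with unequal variances.
With z* = 2.576, the margin is 2.576 × 7.7742 = 20.0263.
x̄₁ − x̄₂ = 394 − 412 = -18.0000; the interval is -18.0000 ± 20.0263 = (-38.0263, 2.0263).
The interval (-38.0263, 2.0263) contains 0, so the difference is not significant.

not significant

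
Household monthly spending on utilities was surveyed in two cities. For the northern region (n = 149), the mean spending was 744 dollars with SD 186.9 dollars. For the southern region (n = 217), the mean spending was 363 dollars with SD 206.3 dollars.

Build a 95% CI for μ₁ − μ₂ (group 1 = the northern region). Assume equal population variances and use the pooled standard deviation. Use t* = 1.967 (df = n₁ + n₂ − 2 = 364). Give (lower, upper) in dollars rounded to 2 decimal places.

s_p = √[((n₁−1)s₁² + (n₂−1)s₂²)/(n₁+n₂−2)] = √[(148·186.9² + 216·206.3²)/364] = 198.6408.
SE = 198.6408·√(1/149 + 1/217) = 21.1342.
With t* = 1.967, margin = 1.967 × 21.1342 = 41.5710.
x̄₁ − x̄₂ = 744 − 363 = 381.0000; interval 381.0000 ± 41.5710 = (339.43, 422.57).

(339.43, 422.57)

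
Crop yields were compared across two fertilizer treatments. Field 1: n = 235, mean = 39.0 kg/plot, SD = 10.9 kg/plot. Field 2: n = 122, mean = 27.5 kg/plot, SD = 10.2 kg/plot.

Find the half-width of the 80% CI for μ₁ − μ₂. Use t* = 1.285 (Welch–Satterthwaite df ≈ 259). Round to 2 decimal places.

1.50

SE₁ = s₁/√n₁ = 10.9/√235 = 0.7110; SE₂ = 10.2/√122 = 0.9235.
Independent samples, unequal variances: SE_diff = √(SE₁² + SE₂²) = √(0.505521 + 0.85285225) = 1.1655.
t* = 1.285, so margin of error = 1.285 × 1.1655 = 1.4977.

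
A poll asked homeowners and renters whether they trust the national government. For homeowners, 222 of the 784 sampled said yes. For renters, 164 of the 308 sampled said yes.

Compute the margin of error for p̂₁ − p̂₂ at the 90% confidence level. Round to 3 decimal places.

p̂₁ = 222/784 = 0.2832 and p̂₂ = 164/308 = 0.5325.
SE₁ = √(p̂₁(1−p̂₁)/n₁) = √(0.2832·0.7168/784) = 0.01609; SE₂ = √(0.5325·0.4675/308) = 0.02843.
Independent samples: SE of the difference = √(SE₁² + SE₂²) = √(0.0002588881 + 0.0008082649) = 0.03267.
z* for 90% confidence is 1.645, so the margin of error is 1.645 × 0.03267 = 0.05374.

0.054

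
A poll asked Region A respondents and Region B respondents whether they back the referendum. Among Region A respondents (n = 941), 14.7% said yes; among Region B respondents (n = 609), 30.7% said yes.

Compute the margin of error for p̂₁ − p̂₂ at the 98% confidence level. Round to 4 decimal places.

SE₁ = √(p̂₁(1−p̂₁)/n₁) = √(0.1470·0.8530/941) = 0.01154; SE₂ = √(0.3070·0.6930/609) = 0.01869.
Independent samples: SE of the difference = √(SE₁² + SE₂²) = √(0.0001331716 + 0.0003493161) = 0.02197.
z* for 98% confidence is 2.326, so the margin of error is 2.326 × 0.02197 = 0.05110.

0.0511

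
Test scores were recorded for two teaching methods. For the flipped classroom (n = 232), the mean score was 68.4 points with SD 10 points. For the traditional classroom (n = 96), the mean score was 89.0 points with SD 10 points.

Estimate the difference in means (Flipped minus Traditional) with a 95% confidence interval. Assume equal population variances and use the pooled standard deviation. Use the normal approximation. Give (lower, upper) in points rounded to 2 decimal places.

Pooled variance s_p² = [231·10² + 95·10²] / (232+96−2) = 100.0000, so s_p = 10.0000.
SE_diff = s_p·√(1/n₁ + 1/n₂) = 10.0000·√(1/232 + 1/96) = 1.2135.
z* = 1.960; margin = 1.960 × 1.2135 = 2.3785.
Difference = 68.4 − 89.0 = -20.6000.
-20.6000 ± 2.3785 → (-22.98, -18.22).

(-22.98, -18.22)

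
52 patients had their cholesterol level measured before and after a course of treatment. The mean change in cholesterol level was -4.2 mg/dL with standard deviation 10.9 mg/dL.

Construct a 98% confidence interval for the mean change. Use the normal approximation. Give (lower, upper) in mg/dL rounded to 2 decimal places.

(-7.72, -0.68)

This is a matched-pairs design, so SE = s_d/√n = 10.9/√52 = 1.5116.
Margin = 2.326 × 1.5116 = 3.5160; the interval is -4.2 ± 3.5160 = (-7.72, -0.68).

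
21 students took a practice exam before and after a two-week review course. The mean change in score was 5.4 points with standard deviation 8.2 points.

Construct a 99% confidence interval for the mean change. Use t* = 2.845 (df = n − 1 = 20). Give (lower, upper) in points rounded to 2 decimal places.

Paired design: SE = s_d/√n = 8.2/√21 = 1.7894.
t* = 2.845; margin of error = 2.845 × 1.7894 = 5.0908.
5.4 ± 5.0908 → (0.31, 10.49).

(0.31, 10.49)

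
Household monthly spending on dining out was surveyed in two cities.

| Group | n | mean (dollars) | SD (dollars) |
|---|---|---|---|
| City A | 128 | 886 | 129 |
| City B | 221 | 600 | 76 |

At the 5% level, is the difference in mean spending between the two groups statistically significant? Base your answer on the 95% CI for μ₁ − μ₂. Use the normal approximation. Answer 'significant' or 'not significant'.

Per-group SEs: s₁/√n₁ = 129/√128 = 11.4021, s₂/√n₂ = 76/√221 = 5.1123.
Unpooled SE of the difference: √(130.00788441 + 26.13561129) = 12.4957.
Margin of error = z* · SE = 1.960 × 12.4957 = 24.4916.
x̄₁ − x̄₂ = 886 − 600 = 286.0000.
CI: 286.0000 ± 24.4916 = (261.5084, 310.4916).
The interval (261.5084, 310.4916) does not contain 0, so the difference is significant.

significant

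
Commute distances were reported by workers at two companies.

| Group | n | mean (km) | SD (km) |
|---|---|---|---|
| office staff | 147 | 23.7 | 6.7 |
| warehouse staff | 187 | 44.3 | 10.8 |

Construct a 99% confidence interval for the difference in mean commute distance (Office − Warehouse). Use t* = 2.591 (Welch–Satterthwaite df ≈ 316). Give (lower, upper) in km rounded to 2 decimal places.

(-23.10, -18.10)

Per-group SEs: s₁/√n₁ = 6.7/√147 = 0.5526, s₂/√n₂ = 10.8/√187 = 0.7898.
Unpooled SE of the difference: √(0.30536676 + 0.62378404) = 0.9639.
Margin of error = t* · SE = 2.591 × 0.9639 = 2.4975.
x̄₁ − x̄₂ = 23.7 − 44.3 = -20.6000.
CI: -20.6000 ± 2.4975 = (-23.10, -18.10).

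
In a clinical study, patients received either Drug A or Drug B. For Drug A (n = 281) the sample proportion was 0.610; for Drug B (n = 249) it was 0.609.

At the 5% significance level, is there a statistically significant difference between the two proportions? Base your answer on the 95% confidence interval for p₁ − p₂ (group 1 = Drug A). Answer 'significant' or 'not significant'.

not significant

Each SE is √(p̂(1−p̂)/n): √(0.6100·0.3900/281) = 0.02910 and √(0.6090·0.3910/249) = 0.03092.
SE(p̂₁ − p̂₂) = √(SE₁² + SE₂²) = √(0.00084681 + 0.0009560464) = 0.04246, since the two samples are independent.
At 95% confidence z* = 1.960; margin = 1.960 × 0.04246 = 0.08322.
The difference is 0.6100 − 0.6090 = 0.0010, so the interval is 0.0010 ± 0.08322 = (-0.08222, 0.08422).
The interval (-0.08222, 0.08422) contains 0, so the difference is not significant.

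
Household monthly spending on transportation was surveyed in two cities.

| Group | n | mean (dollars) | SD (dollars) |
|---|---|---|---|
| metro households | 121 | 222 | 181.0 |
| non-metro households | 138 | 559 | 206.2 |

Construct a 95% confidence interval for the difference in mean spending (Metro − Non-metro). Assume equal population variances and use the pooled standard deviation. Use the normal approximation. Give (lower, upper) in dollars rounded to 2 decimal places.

Pooled variance s_p² = [120·181.0² + 137·206.2²] / (121+138−2) = 37962.4369, so s_p = 194.8395.
SE_diff = s_p·√(1/n₁ + 1/n₂) = 194.8395·√(1/121 + 1/138) = 24.2658.
z* = 1.960; margin = 1.960 × 24.2658 = 47.5610.
Difference = 222 − 559 = -337.0000.
-337.0000 ± 47.5610 → (-384.56, -289.44).

(-384.56, -289.44)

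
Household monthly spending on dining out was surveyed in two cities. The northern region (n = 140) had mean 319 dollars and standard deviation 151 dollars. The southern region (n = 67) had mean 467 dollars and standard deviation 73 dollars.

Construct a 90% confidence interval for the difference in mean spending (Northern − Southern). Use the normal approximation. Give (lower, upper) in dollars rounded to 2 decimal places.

(-173.61, -122.39)

Standard errors of each mean: 151/√140 = 12.7618 and 73/√67 = 8.9184.
SE(x̄₁ − x̄₂) = √(12.7618² + 8.9184²) = 15.5692 for independent samples with unequal variances.
With z* = 1.645, the margin is 1.645 × 15.5692 = 25.6113.
x̄₁ − x̄₂ = 319 − 467 = -148.0000; the interval is -148.0000 ± 25.6113 = (-173.61, -122.39).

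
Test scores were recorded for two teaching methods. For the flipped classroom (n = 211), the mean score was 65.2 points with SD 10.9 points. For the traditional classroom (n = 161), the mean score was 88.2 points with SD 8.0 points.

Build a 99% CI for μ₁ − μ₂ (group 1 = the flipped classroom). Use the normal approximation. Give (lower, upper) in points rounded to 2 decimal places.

Per-group SEs: s₁/√n₁ = 10.9/√211 = 0.7504, s₂/√n₂ = 8.0/√161 = 0.6305.
Unpooled SE of the difference: √(0.56310016 + 0.39753025) = 0.9801.
Margin of error = z* · SE = 2.576 × 0.9801 = 2.5247.
x̄₁ − x̄₂ = 65.2 − 88.2 = -23.0000.
CI: -23.0000 ± 2.5247 = (-25.52, -20.48).

(-25.52, -20.48)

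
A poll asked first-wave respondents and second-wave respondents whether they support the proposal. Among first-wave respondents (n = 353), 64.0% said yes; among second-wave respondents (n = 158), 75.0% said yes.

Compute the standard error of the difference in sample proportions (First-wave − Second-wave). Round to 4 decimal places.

The two standard errors are √(0.6400×0.3600/353) = 0.02555 and √(0.7500×0.2500/158) = 0.03445.
Because the samples are independent, SE_diff = √(0.02555² + 0.03445²) = 0.04289.

0.0429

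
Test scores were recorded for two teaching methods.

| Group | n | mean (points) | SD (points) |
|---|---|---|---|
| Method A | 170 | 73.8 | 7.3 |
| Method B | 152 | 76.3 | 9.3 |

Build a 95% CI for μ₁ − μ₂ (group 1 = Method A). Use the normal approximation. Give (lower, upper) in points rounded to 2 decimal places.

(-4.34, -0.66)

SE₁ = s₁/√n₁ = 7.3/√170 = 0.5599; SE₂ = 9.3/√152 = 0.7543.
Independent samples, unequal variances: SE_diff = √(SE₁² + SE₂²) = √(0.31348801 + 0.56896849) = 0.9394.
z* = 1.960, so margin of error = 1.960 × 0.9394 = 1.8412.
Difference in means = 73.8 − 76.3 = -2.5000.
-2.5000 ± 1.8412 → (-4.34, -0.66).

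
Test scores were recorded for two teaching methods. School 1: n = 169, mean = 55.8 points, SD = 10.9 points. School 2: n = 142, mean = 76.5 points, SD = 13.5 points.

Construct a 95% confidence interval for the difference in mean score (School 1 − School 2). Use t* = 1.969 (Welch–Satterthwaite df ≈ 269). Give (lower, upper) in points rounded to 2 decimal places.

Standard errors of each mean: 10.9/√169 = 0.8385 and 13.5/√142 = 1.1329.
SE(x̄₁ − x̄₂) = √(0.8385² + 1.1329²) = 1.4094 for independent samples with unequal variances.
With t* = 1.969, the margin is 1.969 × 1.4094 = 2.7751.
x̄₁ − x̄₂ = 55.8 − 76.5 = -20.7000; the interval is -20.7000 ± 2.7751 = (-23.48, -17.92).

(-23.48, -17.92)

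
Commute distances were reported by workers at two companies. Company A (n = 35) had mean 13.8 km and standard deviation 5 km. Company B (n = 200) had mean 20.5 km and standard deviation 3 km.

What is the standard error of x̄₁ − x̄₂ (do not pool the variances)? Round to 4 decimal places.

0.8714

SE₁ = s₁/√n₁ = 5/√35 = 0.8452; SE₂ = 3/√200 = 0.2121.
Independent samples, unequal variances: SE_diff = √(SE₁² + SE₂²) = √(0.71436304 + 0.04498641) = 0.8714.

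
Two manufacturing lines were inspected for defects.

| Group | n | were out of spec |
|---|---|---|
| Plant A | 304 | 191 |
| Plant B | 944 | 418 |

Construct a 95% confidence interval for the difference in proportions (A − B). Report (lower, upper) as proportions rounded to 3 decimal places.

p̂₁ = 191/304 = 0.6283 and p̂₂ = 418/944 = 0.4428.
SE₁ = √(p̂₁(1−p̂₁)/n₁) = √(0.6283·0.3717/304) = 0.02772; SE₂ = √(0.4428·0.5572/944) = 0.01617.
Independent samples: SE of the difference = √(SE₁² + SE₂²) = √(0.0007683984 + 0.0002614689) = 0.03209.
z* for 95% confidence is 1.960, so the margin of error is 1.960 × 0.03209 = 0.06290.
Point estimate p̂₁ − p̂₂ = 0.6283 − 0.4428 = 0.1855.
0.1855 ± 0.06290 → (0.123, 0.248).

(0.123, 0.248)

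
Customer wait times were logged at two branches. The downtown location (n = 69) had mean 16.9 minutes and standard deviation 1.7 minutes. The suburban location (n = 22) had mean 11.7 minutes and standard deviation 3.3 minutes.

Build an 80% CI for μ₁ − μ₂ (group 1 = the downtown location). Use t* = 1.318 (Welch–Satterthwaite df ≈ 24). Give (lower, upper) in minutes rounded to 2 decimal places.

Standard errors of each mean: 1.7/√69 = 0.2047 and 3.3/√22 = 0.7036.
SE(x̄₁ − x̄₂) = √(0.2047² + 0.7036²) = 0.7328 for independent samples with unequal variances.
With t* = 1.318, the margin is 1.318 × 0.7328 = 0.9658.
x̄₁ − x̄₂ = 16.9 − 11.7 = 5.2000; the interval is 5.2000 ± 0.9658 = (4.23, 6.17).

(4.23, 6.17)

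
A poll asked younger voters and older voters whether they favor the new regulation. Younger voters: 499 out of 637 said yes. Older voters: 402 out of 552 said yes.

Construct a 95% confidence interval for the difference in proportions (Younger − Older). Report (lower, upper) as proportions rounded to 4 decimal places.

(0.0061, 0.1041)

First, p̂₁ = 499/637 = 0.7834; p̂₂ = 402/552 = 0.7283.
The two standard errors are √(0.7834×0.2166/637) = 0.01632 and √(0.7283×0.2717/552) = 0.01893.
Because the samples are independent, SE_diff = √(0.01632² + 0.01893²) = 0.02499.
Using z* = 1.960 for 95%, ME = 1.960 × 0.02499 = 0.04898.
p̂₁ − p̂₂ = 0.0551; interval 0.0551 ± 0.04898 gives (0.0061, 0.1041).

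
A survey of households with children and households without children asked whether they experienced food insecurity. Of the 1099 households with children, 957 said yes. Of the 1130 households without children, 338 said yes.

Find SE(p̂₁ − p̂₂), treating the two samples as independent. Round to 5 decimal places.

0.01697

p̂₁ = 957/1099 = 0.8708 and p̂₂ = 338/1130 = 0.2991.
SE₁ = √(p̂₁(1−p̂₁)/n₁) = √(0.8708·0.1292/1099) = 0.01012; SE₂ = √(0.2991·0.7009/1130) = 0.01362.
Independent samples: SE of the difference = √(SE₁² + SE₂²) = √(0.0001024144 + 0.0001855044) = 0.01697.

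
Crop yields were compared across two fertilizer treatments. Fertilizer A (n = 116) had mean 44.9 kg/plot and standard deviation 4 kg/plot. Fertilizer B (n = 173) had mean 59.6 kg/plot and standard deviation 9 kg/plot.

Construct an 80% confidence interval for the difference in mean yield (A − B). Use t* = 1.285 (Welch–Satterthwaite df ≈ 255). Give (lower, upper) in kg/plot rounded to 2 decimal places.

(-15.70, -13.70)

Per-group SEs: s₁/√n₁ = 4/√116 = 0.3714, s₂/√n₂ = 9/√173 = 0.6843.
Unpooled SE of the difference: √(0.13793796 + 0.46826649) = 0.7786.
Margin of error = t* · SE = 1.285 × 0.7786 = 1.0005.
x̄₁ − x̄₂ = 44.9 − 59.6 = -14.7000.
CI: -14.7000 ± 1.0005 = (-15.70, -13.70).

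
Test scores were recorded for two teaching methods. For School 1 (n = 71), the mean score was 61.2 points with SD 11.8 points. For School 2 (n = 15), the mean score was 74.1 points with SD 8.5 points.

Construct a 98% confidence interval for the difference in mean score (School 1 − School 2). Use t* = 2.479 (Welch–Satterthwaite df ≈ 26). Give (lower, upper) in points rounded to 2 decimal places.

(-19.35, -6.45)

SE₁ = s₁/√n₁ = 11.8/√71 = 1.4004; SE₂ = 8.5/√15 = 2.1947.
Independent samples, unequal variances: SE_diff = √(SE₁² + SE₂²) = √(1.96112016 + 4.81670809) = 2.6034.
t* = 2.479, so margin of error = 2.479 × 2.6034 = 6.4538.
Difference in means = 61.2 − 74.1 = -12.9000.
-12.9000 ± 6.4538 → (-19.35, -6.45).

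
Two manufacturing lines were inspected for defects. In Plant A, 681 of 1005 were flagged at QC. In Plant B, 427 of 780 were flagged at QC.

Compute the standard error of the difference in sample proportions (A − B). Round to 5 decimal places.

p̂₁ = 681/1005 = 0.6776 and p̂₂ = 427/780 = 0.5474.
SE₁ = √(p̂₁(1−p̂₁)/n₁) = √(0.6776·0.3224/1005) = 0.01474; SE₂ = √(0.5474·0.4526/780) = 0.01782.
Independent samples: SE of the difference = √(SE₁² + SE₂²) = √(0.0002172676 + 0.0003175524) = 0.02313.

0.02313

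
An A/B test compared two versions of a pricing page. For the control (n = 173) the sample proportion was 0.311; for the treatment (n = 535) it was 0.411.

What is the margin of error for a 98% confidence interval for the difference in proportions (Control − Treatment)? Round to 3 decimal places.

0.096

The two standard errors are √(0.3110×0.6890/173) = 0.03519 and √(0.4110×0.5890/535) = 0.02127.
Because the samples are independent, SE_diff = √(0.03519² + 0.02127²) = 0.04112.
Using z* = 2.326 for 98%, ME = 2.326 × 0.04112 = 0.09565.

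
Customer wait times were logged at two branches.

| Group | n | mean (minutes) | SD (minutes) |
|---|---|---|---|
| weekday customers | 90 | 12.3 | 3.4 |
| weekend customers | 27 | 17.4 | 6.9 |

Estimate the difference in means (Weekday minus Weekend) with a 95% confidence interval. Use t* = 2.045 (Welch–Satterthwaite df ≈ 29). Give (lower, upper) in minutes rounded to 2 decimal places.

(-7.91, -2.29)

Per-group SEs: s₁/√n₁ = 3.4/√90 = 0.3584, s₂/√n₂ = 6.9/√27 = 1.3279.
Unpooled SE of the difference: √(0.12845056 + 1.76331841) = 1.3754.
Margin of error = t* · SE = 2.045 × 1.3754 = 2.8127.
x̄₁ − x̄₂ = 12.3 − 17.4 = -5.1000.
CI: -5.1000 ± 2.8127 = (-7.91, -2.29).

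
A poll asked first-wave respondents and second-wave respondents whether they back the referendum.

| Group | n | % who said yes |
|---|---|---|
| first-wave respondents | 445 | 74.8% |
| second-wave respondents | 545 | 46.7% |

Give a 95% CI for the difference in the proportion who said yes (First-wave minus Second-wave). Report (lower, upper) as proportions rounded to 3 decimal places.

(0.223, 0.339)

The two standard errors are √(0.7480×0.2520/445) = 0.02058 and √(0.4670×0.5330/545) = 0.02137.
Because the samples are independent, SE_diff = √(0.02058² + 0.02137²) = 0.02967.
Using z* = 1.960 for 95%, ME = 1.960 × 0.02967 = 0.05815.
p̂₁ − p̂₂ = 0.2810; interval 0.2810 ± 0.05815 gives (0.223, 0.339).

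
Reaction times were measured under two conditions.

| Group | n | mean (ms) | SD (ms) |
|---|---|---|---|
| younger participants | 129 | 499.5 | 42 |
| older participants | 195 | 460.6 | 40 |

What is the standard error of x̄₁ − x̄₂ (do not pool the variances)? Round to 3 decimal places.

Standard errors of each mean: 42/√129 = 3.6979 and 40/√195 = 2.8645.
SE(x̄₁ − x̄₂) = √(3.6979² + 2.8645²) = 4.6776 for independent samples with unequal variances.

4.678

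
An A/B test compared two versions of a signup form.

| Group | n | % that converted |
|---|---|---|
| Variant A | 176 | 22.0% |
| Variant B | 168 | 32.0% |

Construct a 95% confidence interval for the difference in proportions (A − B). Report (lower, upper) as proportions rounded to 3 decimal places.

(-0.193, -0.007)

SE₁ = √(p̂₁(1−p̂₁)/n₁) = √(0.2200·0.7800/176) = 0.03122; SE₂ = √(0.3200·0.6800/168) = 0.03599.
Independent samples: SE of the difference = √(SE₁² + SE₂²) = √(0.0009746884 + 0.0012952801) = 0.04764.
z* for 95% confidence is 1.960, so the margin of error is 1.960 × 0.04764 = 0.09337.
Point estimate p̂₁ − p̂₂ = 0.2200 − 0.3200 = -0.1000.
-0.1000 ± 0.09337 → (-0.193, -0.007).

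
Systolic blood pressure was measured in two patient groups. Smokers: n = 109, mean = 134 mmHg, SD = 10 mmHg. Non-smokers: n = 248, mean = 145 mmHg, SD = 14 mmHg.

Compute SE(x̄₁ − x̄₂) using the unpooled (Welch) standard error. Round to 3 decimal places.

1.307

SE₁ = s₁/√n₁ = 10/√109 = 0.9578; SE₂ = 14/√248 = 0.8890.
Independent samples, unequal variances: SE_diff = √(SE₁² + SE₂²) = √(0.91738084 + 0.790321) = 1.3068.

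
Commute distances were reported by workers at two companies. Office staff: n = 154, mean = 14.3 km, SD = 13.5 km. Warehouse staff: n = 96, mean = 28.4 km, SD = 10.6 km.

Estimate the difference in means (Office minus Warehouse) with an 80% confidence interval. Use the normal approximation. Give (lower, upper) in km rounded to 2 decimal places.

SE₁ = s₁/√n₁ = 13.5/√154 = 1.0879; SE₂ = 10.6/√96 = 1.0819.
Independent samples, unequal variances: SE_diff = √(SE₁² + SE₂²) = √(1.18352641 + 1.17050761) = 1.5343.
z* = 1.282, so margin of error = 1.282 × 1.5343 = 1.9670.
Difference in means = 14.3 − 28.4 = -14.1000.
-14.1000 ± 1.9670 → (-16.07, -12.13).

(-16.07, -12.13)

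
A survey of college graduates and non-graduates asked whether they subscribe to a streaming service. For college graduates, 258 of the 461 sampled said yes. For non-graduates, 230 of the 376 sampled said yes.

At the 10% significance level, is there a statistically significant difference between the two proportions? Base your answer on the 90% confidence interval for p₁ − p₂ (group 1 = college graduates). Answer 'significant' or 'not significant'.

not significant

Sample proportions: 258/461 = 0.5597, 230/376 = 0.6117.
Each SE is √(p̂(1−p̂)/n): √(0.5597·0.4403/461) = 0.02312 and √(0.6117·0.3883/376) = 0.02513.
SE(p̂₁ − p̂₂) = √(SE₁² + SE₂²) = √(0.0005345344 + 0.0006315169) = 0.03415, since the two samples are independent.
At 90% confidence z* = 1.645; margin = 1.645 × 0.03415 = 0.05618.
The difference is 0.5597 − 0.6117 = -0.0520, so the interval is -0.0520 ± 0.05618 = (-0.10818, 0.00418).
The interval (-0.10818, 0.00418) contains 0, so the difference is not significant.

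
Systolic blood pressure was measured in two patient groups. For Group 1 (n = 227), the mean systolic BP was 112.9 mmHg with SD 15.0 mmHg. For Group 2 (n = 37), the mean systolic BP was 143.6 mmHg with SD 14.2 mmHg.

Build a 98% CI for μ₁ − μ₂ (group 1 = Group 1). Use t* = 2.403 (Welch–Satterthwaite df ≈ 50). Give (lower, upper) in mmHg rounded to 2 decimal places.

Standard errors of each mean: 15.0/√227 = 0.9956 and 14.2/√37 = 2.3345.
SE(x̄₁ − x̄₂) = √(0.9956² + 2.3345²) = 2.5379 for independent samples with unequal variances.
With t* = 2.403, the margin is 2.403 × 2.5379 = 6.0986.
x̄₁ − x̄₂ = 112.9 − 143.6 = -30.7000; the interval is -30.7000 ± 6.0986 = (-36.80, -24.60).

(-36.80, -24.60)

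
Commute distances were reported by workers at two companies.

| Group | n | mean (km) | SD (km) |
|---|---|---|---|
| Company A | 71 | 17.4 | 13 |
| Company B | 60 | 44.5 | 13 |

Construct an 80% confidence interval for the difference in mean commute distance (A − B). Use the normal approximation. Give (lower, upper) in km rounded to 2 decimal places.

(-30.02, -24.18)

SE₁ = s₁/√n₁ = 13/√71 = 1.5428; SE₂ = 13/√60 = 1.6783.
Independent samples, unequal variances: SE_diff = √(SE₁² + SE₂²) = √(2.38023184 + 2.81669089) = 2.2797.
z* = 1.282, so margin of error = 1.282 × 2.2797 = 2.9226.
Difference in means = 17.4 − 44.5 = -27.1000.
-27.1000 ± 2.9226 → (-30.02, -24.18).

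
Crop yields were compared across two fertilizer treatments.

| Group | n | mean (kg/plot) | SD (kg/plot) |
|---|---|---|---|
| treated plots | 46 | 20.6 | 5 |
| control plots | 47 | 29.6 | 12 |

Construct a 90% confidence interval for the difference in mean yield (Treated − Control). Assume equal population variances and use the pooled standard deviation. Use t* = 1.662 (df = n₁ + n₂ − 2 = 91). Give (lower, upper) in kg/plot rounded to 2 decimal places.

s_p = √[((n₁−1)s₁² + (n₂−1)s₂²)/(n₁+n₂−2)] = √[(45·5² + 46·12²)/91] = 9.2279.
SE = 9.2279·√(1/46 + 1/47) = 1.9139.
With t* = 1.662, margin = 1.662 × 1.9139 = 3.1809.
x̄₁ − x̄₂ = 20.6 − 29.6 = -9.0000; interval -9.0000 ± 3.1809 = (-12.18, -5.82).

(-12.18, -5.82)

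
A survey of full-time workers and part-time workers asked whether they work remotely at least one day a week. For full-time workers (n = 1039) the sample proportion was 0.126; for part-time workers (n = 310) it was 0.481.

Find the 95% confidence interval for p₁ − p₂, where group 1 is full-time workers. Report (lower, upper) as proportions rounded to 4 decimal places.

(-0.4142, -0.2958)

Each SE is √(p̂(1−p̂)/n): √(0.1260·0.8740/1039) = 0.01030 and √(0.4810·0.5190/310) = 0.02838.
SE(p̂₁ − p̂₂) = √(SE₁² + SE₂²) = √(0.00010609 + 0.0008054244) = 0.03019, since the two samples are independent.
At 95% confidence z* = 1.960; margin = 1.960 × 0.03019 = 0.05917.
The difference is 0.1260 − 0.4810 = -0.3550, so the interval is -0.3550 ± 0.05917 = (-0.4142, -0.2958).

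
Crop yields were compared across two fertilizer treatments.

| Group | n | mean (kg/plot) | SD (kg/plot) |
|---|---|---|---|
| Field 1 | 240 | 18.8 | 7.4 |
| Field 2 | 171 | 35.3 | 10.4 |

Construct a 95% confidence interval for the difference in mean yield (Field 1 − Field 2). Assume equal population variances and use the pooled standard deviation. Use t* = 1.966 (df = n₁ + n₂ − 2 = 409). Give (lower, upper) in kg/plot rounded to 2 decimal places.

(-18.23, -14.77)

s_p = √[((n₁−1)s₁² + (n₂−1)s₂²)/(n₁+n₂−2)] = √[(239·7.4² + 170·10.4²)/409] = 8.7724.
SE = 8.7724·√(1/240 + 1/171) = 0.8779.
With t* = 1.966, margin = 1.966 × 0.8779 = 1.7260.
x̄₁ − x̄₂ = 18.8 − 35.3 = -16.5000; interval -16.5000 ± 1.7260 = (-18.23, -14.77).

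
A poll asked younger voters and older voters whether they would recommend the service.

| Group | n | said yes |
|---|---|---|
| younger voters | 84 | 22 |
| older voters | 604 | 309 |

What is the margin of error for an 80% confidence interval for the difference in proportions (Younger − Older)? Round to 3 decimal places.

First, p̂₁ = 22/84 = 0.2619; p̂₂ = 309/604 = 0.5116.
The two standard errors are √(0.2619×0.7381/84) = 0.04797 and √(0.5116×0.4884/604) = 0.02034.
Because the samples are independent, SE_diff = √(0.04797² + 0.02034²) = 0.05210.
Using z* = 1.282 for 80%, ME = 1.282 × 0.05210 = 0.06679.

0.067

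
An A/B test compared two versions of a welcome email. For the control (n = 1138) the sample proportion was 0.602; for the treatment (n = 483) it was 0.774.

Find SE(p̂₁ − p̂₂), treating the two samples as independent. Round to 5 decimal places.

The two standard errors are √(0.6020×0.3980/1138) = 0.01451 and √(0.7740×0.2260/483) = 0.01903.
Because the samples are independent, SE_diff = √(0.01451² + 0.01903²) = 0.02393.

0.02393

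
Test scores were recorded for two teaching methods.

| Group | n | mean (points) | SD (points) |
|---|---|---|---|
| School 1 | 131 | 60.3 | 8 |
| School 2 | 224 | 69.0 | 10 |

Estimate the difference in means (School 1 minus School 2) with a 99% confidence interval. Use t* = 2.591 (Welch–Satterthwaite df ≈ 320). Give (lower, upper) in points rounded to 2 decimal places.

(-11.21, -6.19)

SE₁ = s₁/√n₁ = 8/√131 = 0.6990; SE₂ = 10/√224 = 0.6682.
Independent samples, unequal variances: SE_diff = √(SE₁² + SE₂²) = √(0.488601 + 0.44649124) = 0.9670.
t* = 2.591, so margin of error = 2.591 × 0.9670 = 2.5055.
Difference in means = 60.3 − 69.0 = -8.7000.
-8.7000 ± 2.5055 → (-11.21, -6.19).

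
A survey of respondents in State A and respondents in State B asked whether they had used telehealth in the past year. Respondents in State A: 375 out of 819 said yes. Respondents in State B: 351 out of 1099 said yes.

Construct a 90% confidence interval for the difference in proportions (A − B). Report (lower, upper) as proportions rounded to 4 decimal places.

(0.1017, 0.1753)

Sample proportions: 375/819 = 0.4579, 351/1099 = 0.3194.
Each SE is √(p̂(1−p̂)/n): √(0.4579·0.5421/819) = 0.01741 and √(0.3194·0.6806/1099) = 0.01406.
SE(p̂₁ − p̂₂) = √(SE₁² + SE₂²) = √(0.0003031081 + 0.0001976836) = 0.02238, since the two samples are independent.
At 90% confidence z* = 1.645; margin = 1.645 × 0.02238 = 0.03682.
The difference is 0.4579 − 0.3194 = 0.1385, so the interval is 0.1385 ± 0.03682 = (0.1017, 0.1753).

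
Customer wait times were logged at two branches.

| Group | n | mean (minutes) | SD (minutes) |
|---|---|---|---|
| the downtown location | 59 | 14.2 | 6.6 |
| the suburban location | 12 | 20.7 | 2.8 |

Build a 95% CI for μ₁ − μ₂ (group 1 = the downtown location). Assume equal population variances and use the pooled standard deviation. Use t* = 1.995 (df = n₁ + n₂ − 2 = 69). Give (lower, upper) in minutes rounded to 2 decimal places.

Pooled variance s_p² = [58·6.6² + 11·2.8²] / (59+12−2) = 37.8655, so s_p = 6.1535.
SE_diff = s_p·√(1/n₁ + 1/n₂) = 6.1535·√(1/59 + 1/12) = 1.9487.
t* = 1.995; margin = 1.995 × 1.9487 = 3.8877.
Difference = 14.2 − 20.7 = -6.5000.
-6.5000 ± 3.8877 → (-10.39, -2.61).

(-10.39, -2.61)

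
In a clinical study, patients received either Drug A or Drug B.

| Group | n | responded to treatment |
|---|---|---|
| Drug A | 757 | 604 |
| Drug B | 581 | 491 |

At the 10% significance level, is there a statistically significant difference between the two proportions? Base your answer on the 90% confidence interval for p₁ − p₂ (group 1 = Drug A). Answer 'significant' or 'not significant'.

significant

Sample proportions: 604/757 = 0.7979, 491/581 = 0.8451.
Each SE is √(p̂(1−p̂)/n): √(0.7979·0.2021/757) = 0.01460 and √(0.8451·0.1549/581) = 0.01501.
SE(p̂₁ − p̂₂) = √(SE₁² + SE₂²) = √(0.00021316 + 0.0002253001) = 0.02094, since the two samples are independent.
At 90% confidence z* = 1.645; margin = 1.645 × 0.02094 = 0.03445.
The difference is 0.7979 − 0.8451 = -0.0472, so the interval is -0.0472 ± 0.03445 = (-0.08165, -0.01275).
The interval (-0.08165, -0.01275) does not contain 0, so the difference is significant.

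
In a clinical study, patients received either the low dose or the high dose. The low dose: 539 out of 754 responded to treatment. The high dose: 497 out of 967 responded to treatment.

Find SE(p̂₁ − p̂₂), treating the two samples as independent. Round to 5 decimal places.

p̂₁ = 539/754 = 0.7149 and p̂₂ = 497/967 = 0.5140.
SE₁ = √(p̂₁(1−p̂₁)/n₁) = √(0.7149·0.2851/754) = 0.01644; SE₂ = √(0.5140·0.4860/967) = 0.01607.
Independent samples: SE of the difference = √(SE₁² + SE₂²) = √(0.0002702736 + 0.0002582449) = 0.02299.

0.02299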